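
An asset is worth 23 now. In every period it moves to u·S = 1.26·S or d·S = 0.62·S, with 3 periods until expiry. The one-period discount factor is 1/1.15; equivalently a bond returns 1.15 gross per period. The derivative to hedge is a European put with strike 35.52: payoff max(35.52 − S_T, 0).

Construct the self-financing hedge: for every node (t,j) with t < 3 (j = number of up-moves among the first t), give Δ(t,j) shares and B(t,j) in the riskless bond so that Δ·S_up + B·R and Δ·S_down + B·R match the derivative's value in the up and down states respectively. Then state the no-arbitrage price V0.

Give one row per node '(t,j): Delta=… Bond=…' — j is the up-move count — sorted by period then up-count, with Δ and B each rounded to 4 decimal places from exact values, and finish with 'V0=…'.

(0,0): Delta=-0.6305 Bond=18.7732
(1,0): Delta=-1.0000 Bond=26.8582
(1,1): Delta=-0.5928 Bond=20.4957
(2,0): Delta=-1.0000 Bond=30.8870
(2,1): Delta=-1.0000 Bond=30.8870
(2,2): Delta=-0.5512 Bond=22.0514
V0=4.2716

The replicating-portfolio and risk-neutral prices coincide; use p* = (1.15−0.62)/(1.26−0.62) = 0.8281 for the latter.
Terminal values V(3,·): V(3,0)=30.0385, V(3,1)=24.3801, V(3,2)=12.8808, V(3,3)=0.0000
  t=2,j=0: stock 8.8412 → up 11.1399 (V=24.3801), down 5.4815 (V=30.0385). Price 22.0458; hedge Δ=-1.0000, bond B=30.8870.
  t=2,j=1: stock 17.9676 → up 22.6392 (V=12.8808), down 11.1399 (V=24.3801). Price 12.9194; hedge Δ=-1.0000, bond B=30.8870.
  t=2,j=2: stock 36.5148 → up 46.0086 (V=0.0000), down 22.6392 (V=12.8808). Price 1.9251; hedge Δ=-0.5512, bond B=22.0514.
  t=1,j=0: stock 14.2600 → up 17.9676 (V=12.9194), down 8.8412 (V=22.0458). Price 12.5982; hedge Δ=-1.0000, bond B=26.8582.
  t=1,j=1: stock 28.9800 → up 36.5148 (V=1.9251), down 17.9676 (V=12.9194). Price 3.3172; hedge Δ=-0.5928, bond B=20.4957.
  t=0,j=0: stock 23.0000 → up 28.9800 (V=3.3172), down 14.2600 (V=12.5982). Price 4.2716; hedge Δ=-0.6305, bond B=18.7732.
Self-financing check: at every node Δ·S+B equals the discounted successor values.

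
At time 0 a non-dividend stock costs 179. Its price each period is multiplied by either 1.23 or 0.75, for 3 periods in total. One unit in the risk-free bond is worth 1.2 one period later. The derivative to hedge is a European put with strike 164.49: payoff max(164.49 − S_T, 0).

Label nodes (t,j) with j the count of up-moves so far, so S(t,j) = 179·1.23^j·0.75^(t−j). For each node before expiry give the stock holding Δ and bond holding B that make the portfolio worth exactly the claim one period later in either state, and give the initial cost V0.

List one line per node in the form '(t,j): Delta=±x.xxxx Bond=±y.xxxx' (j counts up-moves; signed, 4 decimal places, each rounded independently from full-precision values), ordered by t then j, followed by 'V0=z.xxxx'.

(0,0): Delta=-0.0400 Bond=7.4350
(1,0): Delta=-0.5318 Bond=74.9461
(1,1): Delta=-0.0200 Bond=4.5205
(2,0): Delta=-1.0000 Bond=137.0750
(2,1): Delta=-0.5128 Bond=86.7927
(2,2): Delta=0.0000 Bond=0.0000
V0=0.2710

Since d<R<u, set p* = (R−d)/(u−d) = 0.9375; price each node as the discounted p*-expectation of its children.
At expiry t=3: V(3,0)=88.9744, V(3,1)=40.6444, V(3,2)=0.0000, V(3,3)=0.0000
Node (2,0) S=100.6875: V=(p*·40.6444+(1−p*)·88.9744)/1.2=36.3875; Δ=(40.6444−88.9744)/(123.8456−75.5156)=-1.0000; B=V−Δ·S=137.0750
Node (2,1) S=165.1275: V=(p*·0.0000+(1−p*)·40.6444)/1.2=2.1169; Δ=(0.0000−40.6444)/(203.1068−123.8456)=-0.5128; B=V−Δ·S=86.7927
Node (2,2) S=270.8091: V=(p*·0.0000+(1−p*)·0.0000)/1.2=0.0000; Δ=(0.0000−0.0000)/(333.0952−203.1068)=0.0000; B=V−Δ·S=0.0000
Node (1,0) S=134.2500: V=(p*·2.1169+(1−p*)·36.3875)/1.2=3.5490; Δ=(2.1169−36.3875)/(165.1275−100.6875)=-0.5318; B=V−Δ·S=74.9461
Node (1,1) S=220.1700: V=(p*·0.0000+(1−p*)·2.1169)/1.2=0.1103; Δ=(0.0000−2.1169)/(270.8091−165.1275)=-0.0200; B=V−Δ·S=4.5205
Node (0,0) S=179.0000: V=(p*·0.1103+(1−p*)·3.5490)/1.2=0.2710; Δ=(0.1103−3.5490)/(220.1700−134.2500)=-0.0400; B=V−Δ·S=7.4350
Self-financing check: at every node Δ·S+B equals the discounted successor values.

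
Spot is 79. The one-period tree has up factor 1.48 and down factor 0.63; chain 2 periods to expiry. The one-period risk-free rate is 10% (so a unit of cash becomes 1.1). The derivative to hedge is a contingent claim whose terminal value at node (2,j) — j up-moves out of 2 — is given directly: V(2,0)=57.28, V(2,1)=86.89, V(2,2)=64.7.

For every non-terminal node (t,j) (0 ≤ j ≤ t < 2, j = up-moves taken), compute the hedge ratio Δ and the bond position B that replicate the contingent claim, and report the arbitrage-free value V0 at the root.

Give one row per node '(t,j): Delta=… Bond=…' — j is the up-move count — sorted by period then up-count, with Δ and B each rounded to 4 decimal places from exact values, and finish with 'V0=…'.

Under the risk-neutral measure, an up-move has probability p* = (R−d)/(u−d) = 0.5529 and values discount at R = 1.1.
Terminal payoffs: V(2,0)=57.2800, V(2,1)=86.8900, V(2,2)=64.7000
(1,0): S=49.7700. Δ = (V_up−V_dn)/(S_up−S_dn) = (86.8900−57.2800)/(73.6596−31.3551) = 0.6999. V = [p*·86.8900 + (1−p*)·57.2800]/1.1 = 66.9569. B = V − Δ·S = 32.1216.
(1,1): S=116.9200. Δ = (V_up−V_dn)/(S_up−S_dn) = (64.7000−86.8900)/(173.0416−73.6596) = -0.2233. V = [p*·64.7000 + (1−p*)·86.8900]/1.1 = 67.8366. B = V − Δ·S = 93.9425.
(0,0): S=79.0000. Δ = (V_up−V_dn)/(S_up−S_dn) = (67.8366−66.9569)/(116.9200−49.7700) = 0.0131. V = [p*·67.8366 + (1−p*)·66.9569]/1.1 = 61.3121. B = V − Δ·S = 60.2772.
The time-0 hedge costs 61.3121, which is the no-arbitrage price.

(0,0): Delta=0.0131 Bond=60.2772
(1,0): Delta=0.6999 Bond=32.1216
(1,1): Delta=-0.2233 Bond=93.9425
V0=61.3121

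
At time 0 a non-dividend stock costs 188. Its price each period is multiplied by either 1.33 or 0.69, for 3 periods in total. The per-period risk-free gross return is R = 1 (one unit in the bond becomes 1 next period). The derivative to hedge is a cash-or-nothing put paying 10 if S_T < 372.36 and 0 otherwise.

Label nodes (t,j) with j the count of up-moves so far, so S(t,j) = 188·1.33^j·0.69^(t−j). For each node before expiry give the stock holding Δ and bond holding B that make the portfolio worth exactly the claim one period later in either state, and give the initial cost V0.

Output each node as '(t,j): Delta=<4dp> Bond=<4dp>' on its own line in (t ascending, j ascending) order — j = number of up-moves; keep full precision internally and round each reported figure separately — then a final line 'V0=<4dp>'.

The replicating-portfolio and risk-neutral prices coincide; use p* = (1−0.69)/(1.33−0.69) = 0.4844 for the latter.
Terminal values V(3,·): V(3,0)=10.0000, V(3,1)=10.0000, V(3,2)=10.0000, V(3,3)=0.0000
Node (2,0) S=89.5068: V=(p*·10.0000+(1−p*)·10.0000)/1=10.0000; Δ=(10.0000−10.0000)/(119.0440−61.7597)=0.0000; B=V−Δ·S=10.0000
Node (2,1) S=172.5276: V=(p*·10.0000+(1−p*)·10.0000)/1=10.0000; Δ=(10.0000−10.0000)/(229.4617−119.0440)=0.0000; B=V−Δ·S=10.0000
Node (2,2) S=332.5532: V=(p*·0.0000+(1−p*)·10.0000)/1=5.1562; Δ=(0.0000−10.0000)/(442.2958−229.4617)=-0.0470; B=V−Δ·S=20.7812
Node (1,0) S=129.7200: V=(p*·10.0000+(1−p*)·10.0000)/1=10.0000; Δ=(10.0000−10.0000)/(172.5276−89.5068)=0.0000; B=V−Δ·S=10.0000
Node (1,1) S=250.0400: V=(p*·5.1562+(1−p*)·10.0000)/1=7.6538; Δ=(5.1562−10.0000)/(332.5532−172.5276)=-0.0303; B=V−Δ·S=15.2222
Node (0,0) S=188.0000: V=(p*·7.6538+(1−p*)·10.0000)/1=8.8636; Δ=(7.6538−10.0000)/(250.0400−129.7200)=-0.0195; B=V−Δ·S=12.5295
Root portfolio cost Δ·188+B reproduces V0=8.8636.

(0,0): Delta=-0.0195 Bond=12.5295
(1,0): Delta=0.0000 Bond=10.0000
(1,1): Delta=-0.0303 Bond=15.2222
(2,0): Delta=0.0000 Bond=10.0000
(2,1): Delta=0.0000 Bond=10.0000
(2,2): Delta=-0.0470 Bond=20.7812
V0=8.8636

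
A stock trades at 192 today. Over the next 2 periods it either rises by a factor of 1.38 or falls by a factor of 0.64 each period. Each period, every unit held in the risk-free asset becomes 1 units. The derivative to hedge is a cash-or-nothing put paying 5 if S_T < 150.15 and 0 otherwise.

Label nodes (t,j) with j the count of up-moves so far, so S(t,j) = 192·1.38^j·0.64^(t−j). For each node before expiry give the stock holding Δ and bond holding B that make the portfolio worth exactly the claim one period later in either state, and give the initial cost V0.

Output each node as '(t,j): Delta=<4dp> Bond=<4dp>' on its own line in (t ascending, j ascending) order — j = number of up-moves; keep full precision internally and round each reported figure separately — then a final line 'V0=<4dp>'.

(0,0): Delta=-0.0181 Bond=4.7882
(1,0): Delta=-0.0550 Bond=9.3243
(1,1): Delta=0.0000 Bond=0.0000
V0=1.3185

Under the risk-neutral measure, an up-move has probability p* = (R−d)/(u−d) = 0.4865 and values discount at R = 1.
At expiry t=2: V(2,0)=5.0000, V(2,1)=0.0000, V(2,2)=0.0000
(1,0): S=122.8800. Δ = (V_up−V_dn)/(S_up−S_dn) = (0.0000−5.0000)/(169.5744−78.6432) = -0.0550. V = [p*·0.0000 + (1−p*)·5.0000]/1 = 2.5676. B = V − Δ·S = 9.3243.
(1,1): S=264.9600. Δ = (V_up−V_dn)/(S_up−S_dn) = (0.0000−0.0000)/(365.6448−169.5744) = 0.0000. V = [p*·0.0000 + (1−p*)·0.0000]/1 = 0.0000. B = V − Δ·S = 0.0000.
(0,0): S=192.0000. Δ = (V_up−V_dn)/(S_up−S_dn) = (0.0000−2.5676)/(264.9600−122.8800) = -0.0181. V = [p*·0.0000 + (1−p*)·2.5676]/1 = 1.3185. B = V − Δ·S = 4.7882.
Root portfolio cost Δ·192+B reproduces V0=1.3185.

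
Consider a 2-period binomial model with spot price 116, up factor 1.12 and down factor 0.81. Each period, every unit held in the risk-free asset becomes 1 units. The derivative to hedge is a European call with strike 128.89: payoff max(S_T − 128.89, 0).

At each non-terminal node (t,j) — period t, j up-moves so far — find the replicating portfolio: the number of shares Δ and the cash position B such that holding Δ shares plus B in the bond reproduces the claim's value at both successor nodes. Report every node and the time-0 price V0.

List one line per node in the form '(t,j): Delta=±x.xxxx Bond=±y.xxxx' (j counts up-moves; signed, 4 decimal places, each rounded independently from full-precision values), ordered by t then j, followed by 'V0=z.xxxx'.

Under the risk-neutral measure, an up-move has probability p* = (R−d)/(u−d) = 0.6129 and values discount at R = 1.
Terminal payoffs: V(2,0)=0.0000, V(2,1)=0.0000, V(2,2)=16.6204
  t=1,j=0: stock 93.9600 → up 105.2352 (V=0.0000), down 76.1076 (V=0.0000). Price 0.0000; hedge Δ=0.0000, bond B=0.0000.
  t=1,j=1: stock 129.9200 → up 145.5104 (V=16.6204), down 105.2352 (V=0.0000). Price 10.1867; hedge Δ=0.4127, bond B=-43.4275.
  t=0,j=0: stock 116.0000 → up 129.9200 (V=10.1867), down 93.9600 (V=0.0000). Price 6.2435; hedge Δ=0.2833, bond B=-26.6169.
Root portfolio cost Δ·116+B reproduces V0=6.2435.

(0,0): Delta=0.2833 Bond=-26.6169
(1,0): Delta=0.0000 Bond=0.0000
(1,1): Delta=0.4127 Bond=-43.4275
V0=6.2435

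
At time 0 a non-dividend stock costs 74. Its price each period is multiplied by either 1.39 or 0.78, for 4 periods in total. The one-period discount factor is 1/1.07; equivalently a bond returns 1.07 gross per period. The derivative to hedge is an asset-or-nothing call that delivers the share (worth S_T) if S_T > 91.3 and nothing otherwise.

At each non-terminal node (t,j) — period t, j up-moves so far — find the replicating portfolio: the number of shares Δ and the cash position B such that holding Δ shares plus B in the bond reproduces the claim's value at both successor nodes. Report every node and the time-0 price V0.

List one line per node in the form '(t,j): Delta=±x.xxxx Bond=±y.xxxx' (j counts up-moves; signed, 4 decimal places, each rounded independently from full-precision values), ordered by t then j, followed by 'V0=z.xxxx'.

(0,0): Delta=1.2327 Bond=-53.7871
(1,0): Delta=0.8691 Bond=-36.5696
(1,1): Delta=1.4577 Bond=-80.7054
(2,0): Delta=0.0000 Bond=0.0000
(2,1): Delta=1.4073 Bond=-82.3069
(2,2): Delta=1.4890 Bond=-90.8214
(3,0): Delta=0.0000 Bond=0.0000
(3,1): Delta=0.0000 Bond=0.0000
(3,2): Delta=2.2787 Bond=-185.2472
(3,3): Delta=1.0000 Bond=0.0000
V0=37.4290

The replicating-portfolio and risk-neutral prices coincide; use p* = (1.07−0.78)/(1.39−0.78) = 0.4754 for the latter.
At expiry t=4: V(4,0)=0.0000, V(4,1)=0.0000, V(4,2)=0.0000, V(4,3)=155.0139, V(4,4)=276.2428
(3,0): S=35.1168. Δ = (V_up−V_dn)/(S_up−S_dn) = (0.0000−0.0000)/(48.8124−27.3911) = 0.0000. V = [p*·0.0000 + (1−p*)·0.0000]/1.07 = 0.0000. B = V − Δ·S = 0.0000.
(3,1): S=62.5800. Δ = (V_up−V_dn)/(S_up−S_dn) = (0.0000−0.0000)/(86.9862−48.8124) = 0.0000. V = [p*·0.0000 + (1−p*)·0.0000]/1.07 = 0.0000. B = V − Δ·S = 0.0000.
(3,2): S=111.5208. Δ = (V_up−V_dn)/(S_up−S_dn) = (155.0139−0.0000)/(155.0139−86.9862) = 2.2787. V = [p*·155.0139 + (1−p*)·0.0000]/1.07 = 68.8740. B = V − Δ·S = -185.2472.
(3,3): S=198.7358. Δ = (V_up−V_dn)/(S_up−S_dn) = (276.2428−155.0139)/(276.2428−155.0139) = 1.0000. V = [p*·276.2428 + (1−p*)·155.0139]/1.07 = 198.7358. B = V − Δ·S = 0.0000.
(2,0): S=45.0216. Δ = (V_up−V_dn)/(S_up−S_dn) = (0.0000−0.0000)/(62.5800−35.1168) = 0.0000. V = [p*·0.0000 + (1−p*)·0.0000]/1.07 = 0.0000. B = V − Δ·S = 0.0000.
(2,1): S=80.2308. Δ = (V_up−V_dn)/(S_up−S_dn) = (68.8740−0.0000)/(111.5208−62.5800) = 1.4073. V = [p*·68.8740 + (1−p*)·0.0000]/1.07 = 30.6013. B = V − Δ·S = -82.3069.
(2,2): S=142.9754. Δ = (V_up−V_dn)/(S_up−S_dn) = (198.7358−68.8740)/(198.7358−111.5208) = 1.4890. V = [p*·198.7358 + (1−p*)·68.8740]/1.07 = 122.0669. B = V − Δ·S = -90.8214.
(1,0): S=57.7200. Δ = (V_up−V_dn)/(S_up−S_dn) = (30.6013−0.0000)/(80.2308−45.0216) = 0.8691. V = [p*·30.6013 + (1−p*)·0.0000]/1.07 = 13.5964. B = V − Δ·S = -36.5696.
(1,1): S=102.8600. Δ = (V_up−V_dn)/(S_up−S_dn) = (122.0669−30.6013)/(142.9754−80.2308) = 1.4577. V = [p*·122.0669 + (1−p*)·30.6013]/1.07 = 69.2382. B = V − Δ·S = -80.7054.
(0,0): S=74.0000. Δ = (V_up−V_dn)/(S_up−S_dn) = (69.2382−13.5964)/(102.8600−57.7200) = 1.2327. V = [p*·69.2382 + (1−p*)·13.5964]/1.07 = 37.4290. B = V − Δ·S = -53.7871.
Check: Δ(0,0)·S0 + B(0,0) = 37.4290 = V0.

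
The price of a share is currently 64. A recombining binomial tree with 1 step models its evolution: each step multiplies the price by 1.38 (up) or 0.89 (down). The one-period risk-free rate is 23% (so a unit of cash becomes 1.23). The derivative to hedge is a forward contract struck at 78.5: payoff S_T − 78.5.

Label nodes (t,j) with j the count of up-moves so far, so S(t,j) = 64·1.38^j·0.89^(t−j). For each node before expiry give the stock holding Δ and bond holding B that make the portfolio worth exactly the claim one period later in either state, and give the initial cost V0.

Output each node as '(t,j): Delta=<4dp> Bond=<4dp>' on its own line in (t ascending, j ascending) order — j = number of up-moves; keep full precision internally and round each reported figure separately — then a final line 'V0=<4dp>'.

(0,0): Delta=1.0000 Bond=-63.8211
V0=0.1789

The replicating-portfolio and risk-neutral prices coincide; use p* = (1.23−0.89)/(1.38−0.89) = 0.6939 for the latter.
Terminal values V(1,·): V(1,0)=-21.5400, V(1,1)=9.8200
Node (0,0) S=64.0000: V=(p*·9.8200+(1−p*)·-21.5400)/1.23=0.1789; Δ=(9.8200−-21.5400)/(88.3200−56.9600)=1.0000; B=V−Δ·S=-63.8211
Self-financing check: at every node Δ·S+B equals the discounted successor values.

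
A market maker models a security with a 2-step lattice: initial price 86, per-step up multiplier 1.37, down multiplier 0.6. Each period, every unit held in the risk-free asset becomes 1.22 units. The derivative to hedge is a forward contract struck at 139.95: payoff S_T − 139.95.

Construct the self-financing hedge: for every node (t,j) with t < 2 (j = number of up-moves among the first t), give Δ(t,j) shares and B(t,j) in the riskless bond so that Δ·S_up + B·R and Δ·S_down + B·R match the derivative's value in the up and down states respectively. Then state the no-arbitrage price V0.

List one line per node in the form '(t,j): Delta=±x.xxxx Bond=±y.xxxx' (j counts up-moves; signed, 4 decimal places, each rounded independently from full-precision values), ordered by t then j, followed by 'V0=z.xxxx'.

Under the risk-neutral measure, an up-move has probability p* = (R−d)/(u−d) = 0.8052 and values discount at R = 1.22.
Terminal values V(2,·): V(2,0)=-108.9900, V(2,1)=-69.2580, V(2,2)=21.4634
  t=1,j=0: stock 51.6000 → up 70.6920 (V=-69.2580), down 30.9600 (V=-108.9900). Price -63.1131; hedge Δ=1.0000, bond B=-114.7131.
  t=1,j=1: stock 117.8200 → up 161.4134 (V=21.4634), down 70.6920 (V=-69.2580). Price 3.1069; hedge Δ=1.0000, bond B=-114.7131.
  t=0,j=0: stock 86.0000 → up 117.8200 (V=3.1069), down 51.6000 (V=-63.1131). Price -8.0271; hedge Δ=1.0000, bond B=-94.0271.
Check: Δ(0,0)·S0 + B(0,0) = -8.0271 = V0.

(0,0): Delta=1.0000 Bond=-94.0271
(1,0): Delta=1.0000 Bond=-114.7131
(1,1): Delta=1.0000 Bond=-114.7131
V0=-8.0271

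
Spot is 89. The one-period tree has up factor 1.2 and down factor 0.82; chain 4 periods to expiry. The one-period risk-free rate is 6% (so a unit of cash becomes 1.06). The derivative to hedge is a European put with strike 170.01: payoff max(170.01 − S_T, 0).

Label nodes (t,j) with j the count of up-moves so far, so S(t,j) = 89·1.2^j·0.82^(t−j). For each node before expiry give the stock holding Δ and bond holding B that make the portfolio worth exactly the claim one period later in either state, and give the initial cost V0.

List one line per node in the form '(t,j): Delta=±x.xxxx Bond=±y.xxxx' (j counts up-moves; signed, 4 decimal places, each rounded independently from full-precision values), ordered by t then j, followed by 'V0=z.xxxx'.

Risk-neutral probability p* = (R−d)/(u−d) = (1.06−0.82)/(1.2−0.82) = 0.6316.
Payoff layer (t=4): V(4,0)=129.7712, V(4,1)=111.1239, V(4,2)=83.8352, V(4,3)=43.9006, V(4,4)=0.0000
  t=3,j=0: stock 49.0718 → up 58.8861 (V=111.1239), down 40.2388 (V=129.7712). Price 111.3150; hedge Δ=-1.0000, bond B=160.3868.
  t=3,j=1: stock 71.8123 → up 86.1748 (V=83.8352), down 58.8861 (V=111.1239). Price 88.5745; hedge Δ=-1.0000, bond B=160.3868.
  t=3,j=2: stock 105.0912 → up 126.1094 (V=43.9006), down 86.1748 (V=83.8352). Price 55.2956; hedge Δ=-1.0000, bond B=160.3868.
  t=3,j=3: stock 153.7920 → up 184.5504 (V=0.0000), down 126.1094 (V=43.9006). Price 15.2584; hedge Δ=-0.7512, bond B=130.7862.
  t=2,j=0: stock 59.8436 → up 71.8123 (V=88.5745), down 49.0718 (V=111.3150). Price 91.4647; hedge Δ=-1.0000, bond B=151.3083.
  t=2,j=1: stock 87.5760 → up 105.0912 (V=55.2956), down 71.8123 (V=88.5745). Price 63.7323; hedge Δ=-1.0000, bond B=151.3083.
  t=2,j=2: stock 128.1600 → up 153.7920 (V=15.2584), down 105.0912 (V=55.2956). Price 28.3103; hedge Δ=-0.8221, bond B=133.6714.
  t=1,j=0: stock 72.9800 → up 87.5760 (V=63.7323), down 59.8436 (V=91.4647). Price 69.7637; hedge Δ=-1.0000, bond B=142.7437.
  t=1,j=1: stock 106.8000 → up 128.1600 (V=28.3103), down 87.5760 (V=63.7323). Price 39.0194; hedge Δ=-0.8728, bond B=132.2351.
  t=0,j=0: stock 89.0000 → up 106.8000 (V=39.0194), down 72.9800 (V=69.7637). Price 47.4964; hedge Δ=-0.9091, bond B=128.4025.
Root portfolio cost Δ·89+B reproduces V0=47.4964.

(0,0): Delta=-0.9091 Bond=128.4025
(1,0): Delta=-1.0000 Bond=142.7437
(1,1): Delta=-0.8728 Bond=132.2351
(2,0): Delta=-1.0000 Bond=151.3083
(2,1): Delta=-1.0000 Bond=151.3083
(2,2): Delta=-0.8221 Bond=133.6714
(3,0): Delta=-1.0000 Bond=160.3868
(3,1): Delta=-1.0000 Bond=160.3868
(3,2): Delta=-1.0000 Bond=160.3868
(3,3): Delta=-0.7512 Bond=130.7862
V0=47.4964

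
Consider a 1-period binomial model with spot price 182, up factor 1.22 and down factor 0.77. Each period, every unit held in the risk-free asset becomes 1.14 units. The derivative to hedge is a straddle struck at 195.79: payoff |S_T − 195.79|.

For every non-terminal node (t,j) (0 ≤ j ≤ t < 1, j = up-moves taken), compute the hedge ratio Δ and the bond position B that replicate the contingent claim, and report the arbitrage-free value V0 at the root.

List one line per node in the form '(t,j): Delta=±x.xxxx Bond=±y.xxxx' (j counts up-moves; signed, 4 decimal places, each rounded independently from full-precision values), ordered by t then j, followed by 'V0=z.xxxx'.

No-arbitrage ⇒ martingale measure with p* = (R−d)/(u−d) = 0.8222.
Terminal values V(1,·): V(1,0)=55.6500, V(1,1)=26.2500
  t=0,j=0: stock 182.0000 → up 222.0400 (V=26.2500), down 140.1400 (V=55.6500). Price 27.6111; hedge Δ=-0.3590, bond B=92.9444.
Self-financing check: at every node Δ·S+B equals the discounted successor values.

(0,0): Delta=-0.3590 Bond=92.9444
V0=27.6111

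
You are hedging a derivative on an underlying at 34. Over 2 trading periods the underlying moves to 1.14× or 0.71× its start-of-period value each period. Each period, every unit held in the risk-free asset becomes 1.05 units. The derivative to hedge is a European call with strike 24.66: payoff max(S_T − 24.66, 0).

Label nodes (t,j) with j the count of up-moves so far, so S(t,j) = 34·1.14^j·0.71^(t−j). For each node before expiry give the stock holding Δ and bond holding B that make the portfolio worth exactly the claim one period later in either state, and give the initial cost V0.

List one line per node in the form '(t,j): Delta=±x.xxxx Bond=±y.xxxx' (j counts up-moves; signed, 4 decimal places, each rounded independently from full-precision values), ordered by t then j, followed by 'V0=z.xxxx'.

No-arbitrage ⇒ martingale measure with p* = (R−d)/(u−d) = 0.7907.
Payoff layer (t=2): V(2,0)=0.0000, V(2,1)=2.8596, V(2,2)=19.5264
(1,0): S=24.1400. Δ = (V_up−V_dn)/(S_up−S_dn) = (2.8596−0.0000)/(27.5196−17.1394) = 0.2755. V = [p*·2.8596 + (1−p*)·0.0000]/1.05 = 2.1534. B = V − Δ·S = -4.4968.
(1,1): S=38.7600. Δ = (V_up−V_dn)/(S_up−S_dn) = (19.5264−2.8596)/(44.1864−27.5196) = 1.0000. V = [p*·19.5264 + (1−p*)·2.8596]/1.05 = 15.2743. B = V − Δ·S = -23.4857.
(0,0): S=34.0000. Δ = (V_up−V_dn)/(S_up−S_dn) = (15.2743−2.1534)/(38.7600−24.1400) = 0.8975. V = [p*·15.2743 + (1−p*)·2.1534]/1.05 = 11.9315. B = V − Δ·S = -18.5822.
Each (Δ,B) replicates both successor values, so the strategy is self-financing and V0 is arbitrage-free.

(0,0): Delta=0.8975 Bond=-18.5822
(1,0): Delta=0.2755 Bond=-4.4968
(1,1): Delta=1.0000 Bond=-23.4857
V0=11.9315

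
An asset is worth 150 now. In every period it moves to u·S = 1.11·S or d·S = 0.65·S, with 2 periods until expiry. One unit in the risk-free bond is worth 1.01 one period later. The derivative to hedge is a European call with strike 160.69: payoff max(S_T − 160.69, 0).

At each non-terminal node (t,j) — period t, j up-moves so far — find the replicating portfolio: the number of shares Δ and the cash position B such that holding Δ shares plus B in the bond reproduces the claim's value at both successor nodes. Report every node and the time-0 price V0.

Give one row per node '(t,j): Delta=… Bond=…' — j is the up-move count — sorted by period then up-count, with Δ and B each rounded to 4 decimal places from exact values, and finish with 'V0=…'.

No-arbitrage ⇒ martingale measure with p* = (R−d)/(u−d) = 0.7826.
Payoff layer (t=2): V(2,0)=0.0000, V(2,1)=0.0000, V(2,2)=24.1250
Node (1,0) S=97.5000: V=(p*·0.0000+(1−p*)·0.0000)/1.01=0.0000; Δ=(0.0000−0.0000)/(108.2250−63.3750)=0.0000; B=V−Δ·S=0.0000
Node (1,1) S=166.5000: V=(p*·24.1250+(1−p*)·0.0000)/1.01=18.6935; Δ=(24.1250−0.0000)/(184.8150−108.2250)=0.3150; B=V−Δ·S=-33.7522
Node (0,0) S=150.0000: V=(p*·18.6935+(1−p*)·0.0000)/1.01=14.4848; Δ=(18.6935−0.0000)/(166.5000−97.5000)=0.2709; B=V−Δ·S=-26.1532
Each (Δ,B) replicates both successor values, so the strategy is self-financing and V0 is arbitrage-free.

(0,0): Delta=0.2709 Bond=-26.1532
(1,0): Delta=0.0000 Bond=0.0000
(1,1): Delta=0.3150 Bond=-33.7522
V0=14.4848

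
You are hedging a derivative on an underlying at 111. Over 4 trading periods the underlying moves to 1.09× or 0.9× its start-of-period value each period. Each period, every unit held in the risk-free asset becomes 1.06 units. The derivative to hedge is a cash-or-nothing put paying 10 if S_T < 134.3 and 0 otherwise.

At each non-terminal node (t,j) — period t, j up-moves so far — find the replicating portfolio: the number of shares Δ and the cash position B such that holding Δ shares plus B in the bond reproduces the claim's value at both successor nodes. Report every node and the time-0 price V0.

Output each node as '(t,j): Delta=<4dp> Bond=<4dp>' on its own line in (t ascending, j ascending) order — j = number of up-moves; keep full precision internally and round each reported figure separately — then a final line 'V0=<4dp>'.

(0,0): Delta=-0.2377 Bond=30.3270
(1,0): Delta=0.0000 Bond=8.3962
(1,1): Delta=-0.2745 Bond=36.5998
(2,0): Delta=0.0000 Bond=8.9000
(2,1): Delta=0.0000 Bond=8.9000
(2,2): Delta=-0.3171 Bond=44.4012
(3,0): Delta=0.0000 Bond=9.4340
(3,1): Delta=0.0000 Bond=9.4340
(3,2): Delta=0.0000 Bond=9.4340
(3,3): Delta=-0.3661 Bond=54.1212
V0=3.9376

Under the risk-neutral measure, an up-move has probability p* = (R−d)/(u−d) = 0.8421 and values discount at R = 1.06.
Terminal payoffs: V(4,0)=10.0000, V(4,1)=10.0000, V(4,2)=10.0000, V(4,3)=10.0000, V(4,4)=0.0000
  t=3,j=0: stock 80.9190 → up 88.2017 (V=10.0000), down 72.8271 (V=10.0000). Price 9.4340; hedge Δ=0.0000, bond B=9.4340.
  t=3,j=1: stock 98.0019 → up 106.8221 (V=10.0000), down 88.2017 (V=10.0000). Price 9.4340; hedge Δ=0.0000, bond B=9.4340.
  t=3,j=2: stock 118.6912 → up 129.3734 (V=10.0000), down 106.8221 (V=10.0000). Price 9.4340; hedge Δ=0.0000, bond B=9.4340.
  t=3,j=3: stock 143.7482 → up 156.6856 (V=0.0000), down 129.3734 (V=10.0000). Price 1.4896; hedge Δ=-0.3661, bond B=54.1212.
  t=2,j=0: stock 89.9100 → up 98.0019 (V=9.4340), down 80.9190 (V=9.4340). Price 8.9000; hedge Δ=0.0000, bond B=8.9000.
  t=2,j=1: stock 108.8910 → up 118.6912 (V=9.4340), down 98.0019 (V=9.4340). Price 8.9000; hedge Δ=0.0000, bond B=8.9000.
  t=2,j=2: stock 131.8791 → up 143.7482 (V=1.4896), down 118.6912 (V=9.4340). Price 2.5886; hedge Δ=-0.3171, bond B=44.4012.
  t=1,j=0: stock 99.9000 → up 108.8910 (V=8.9000), down 89.9100 (V=8.9000). Price 8.3962; hedge Δ=0.0000, bond B=8.3962.
  t=1,j=1: stock 120.9900 → up 131.8791 (V=2.5886), down 108.8910 (V=8.9000). Price 3.3822; hedge Δ=-0.2745, bond B=36.5998.
  t=0,j=0: stock 111.0000 → up 120.9900 (V=3.3822), down 99.9000 (V=8.3962). Price 3.9376; hedge Δ=-0.2377, bond B=30.3270.
Root portfolio cost Δ·111+B reproduces V0=3.9376.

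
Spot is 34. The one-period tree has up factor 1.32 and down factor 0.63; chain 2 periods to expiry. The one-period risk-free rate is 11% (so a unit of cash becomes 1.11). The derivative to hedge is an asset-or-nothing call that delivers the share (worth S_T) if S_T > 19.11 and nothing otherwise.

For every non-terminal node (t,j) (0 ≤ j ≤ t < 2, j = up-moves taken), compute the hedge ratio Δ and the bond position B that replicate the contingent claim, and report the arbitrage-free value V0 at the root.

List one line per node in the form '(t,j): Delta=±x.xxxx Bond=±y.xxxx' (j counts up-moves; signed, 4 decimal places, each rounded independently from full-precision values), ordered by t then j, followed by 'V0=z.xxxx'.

(0,0): Delta=1.1577 Bond=-6.3769
(1,0): Delta=1.9130 Bond=-23.2574
(1,1): Delta=1.0000 Bond=0.0000
V0=32.9855

Risk-neutral probability p* = (R−d)/(u−d) = (1.11−0.63)/(1.32−0.63) = 0.6957.
At expiry t=2: V(2,0)=0.0000, V(2,1)=28.2744, V(2,2)=59.2416
(1,0): S=21.4200. Δ = (V_up−V_dn)/(S_up−S_dn) = (28.2744−0.0000)/(28.2744−13.4946) = 1.9130. V = [p*·28.2744 + (1−p*)·0.0000]/1.11 = 17.7200. B = V − Δ·S = -23.2574.
(1,1): S=44.8800. Δ = (V_up−V_dn)/(S_up−S_dn) = (59.2416−28.2744)/(59.2416−28.2744) = 1.0000. V = [p*·59.2416 + (1−p*)·28.2744]/1.11 = 44.8800. B = V − Δ·S = 0.0000.
(0,0): S=34.0000. Δ = (V_up−V_dn)/(S_up−S_dn) = (44.8800−17.7200)/(44.8800−21.4200) = 1.1577. V = [p*·44.8800 + (1−p*)·17.7200]/1.11 = 32.9855. B = V − Δ·S = -6.3769.
Root portfolio cost Δ·34+B reproduces V0=32.9855.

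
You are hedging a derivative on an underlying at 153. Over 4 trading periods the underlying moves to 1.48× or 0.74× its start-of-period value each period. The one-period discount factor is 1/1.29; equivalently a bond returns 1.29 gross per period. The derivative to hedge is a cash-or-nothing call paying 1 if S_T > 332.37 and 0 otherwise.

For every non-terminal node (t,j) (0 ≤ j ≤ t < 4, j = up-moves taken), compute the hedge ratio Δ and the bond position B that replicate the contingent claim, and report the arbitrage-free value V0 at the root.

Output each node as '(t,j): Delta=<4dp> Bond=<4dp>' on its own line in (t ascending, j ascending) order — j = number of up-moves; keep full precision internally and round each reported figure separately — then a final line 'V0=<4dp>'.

Under the risk-neutral measure, an up-move has probability p* = (R−d)/(u−d) = 0.7432 and values discount at R = 1.29.
At expiry t=4: V(4,0)=0.0000, V(4,1)=0.0000, V(4,2)=0.0000, V(4,3)=1.0000, V(4,4)=1.0000
  t=3,j=0: stock 61.9993 → up 91.7589 (V=0.0000), down 45.8795 (V=0.0000). Price 0.0000; hedge Δ=0.0000, bond B=0.0000.
  t=3,j=1: stock 123.9985 → up 183.5178 (V=0.0000), down 91.7589 (V=0.0000). Price 0.0000; hedge Δ=0.0000, bond B=0.0000.
  t=3,j=2: stock 247.9971 → up 367.0357 (V=1.0000), down 183.5178 (V=0.0000). Price 0.5762; hedge Δ=0.0054, bond B=-0.7752.
  t=3,j=3: stock 495.9942 → up 734.0714 (V=1.0000), down 367.0357 (V=1.0000). Price 0.7752; hedge Δ=0.0000, bond B=0.7752.
  t=2,j=0: stock 83.7828 → up 123.9985 (V=0.0000), down 61.9993 (V=0.0000). Price 0.0000; hedge Δ=0.0000, bond B=0.0000.
  t=2,j=1: stock 167.5656 → up 247.9971 (V=0.5762), down 123.9985 (V=0.0000). Price 0.3320; hedge Δ=0.0046, bond B=-0.4466.
  t=2,j=2: stock 335.1312 → up 495.9942 (V=0.7752), down 247.9971 (V=0.5762). Price 0.5613; hedge Δ=0.0008, bond B=0.2923.
  t=1,j=0: stock 113.2200 → up 167.5656 (V=0.3320), down 83.7828 (V=0.0000). Price 0.1913; hedge Δ=0.0040, bond B=-0.2573.
  t=1,j=1: stock 226.4400 → up 335.1312 (V=0.5613), down 167.5656 (V=0.3320). Price 0.3895; hedge Δ=0.0014, bond B=0.0795.
  t=0,j=0: stock 153.0000 → up 226.4400 (V=0.3895), down 113.2200 (V=0.1913). Price 0.2625; hedge Δ=0.0018, bond B=-0.0054.
Root portfolio cost Δ·153+B reproduces V0=0.2625.

(0,0): Delta=0.0018 Bond=-0.0054
(1,0): Delta=0.0040 Bond=-0.2573
(1,1): Delta=0.0014 Bond=0.0795
(2,0): Delta=0.0000 Bond=0.0000
(2,1): Delta=0.0046 Bond=-0.4466
(2,2): Delta=0.0008 Bond=0.2923
(3,0): Delta=0.0000 Bond=0.0000
(3,1): Delta=0.0000 Bond=0.0000
(3,2): Delta=0.0054 Bond=-0.7752
(3,3): Delta=0.0000 Bond=0.7752
V0=0.2625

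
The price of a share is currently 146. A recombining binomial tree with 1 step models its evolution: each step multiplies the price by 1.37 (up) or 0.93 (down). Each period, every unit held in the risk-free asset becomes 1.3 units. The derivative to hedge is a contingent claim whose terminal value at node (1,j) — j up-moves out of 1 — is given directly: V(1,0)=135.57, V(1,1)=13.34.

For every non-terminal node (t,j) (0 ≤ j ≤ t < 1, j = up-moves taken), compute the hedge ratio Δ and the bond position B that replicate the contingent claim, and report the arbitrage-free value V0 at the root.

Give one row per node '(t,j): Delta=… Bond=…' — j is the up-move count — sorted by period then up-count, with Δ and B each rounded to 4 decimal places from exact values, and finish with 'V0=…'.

Risk-neutral probability p* = (R−d)/(u−d) = (1.3−0.93)/(1.37−0.93) = 0.8409.
Terminal payoffs: V(1,0)=135.5700, V(1,1)=13.3400
(0,0): S=146.0000. Δ = (V_up−V_dn)/(S_up−S_dn) = (13.3400−135.5700)/(200.0200−135.7800) = -1.9027. V = [p*·13.3400 + (1−p*)·135.5700]/1.3 = 25.2198. B = V − Δ·S = 303.0152.
Self-financing check: at every node Δ·S+B equals the discounted successor values.

(0,0): Delta=-1.9027 Bond=303.0152
V0=25.2198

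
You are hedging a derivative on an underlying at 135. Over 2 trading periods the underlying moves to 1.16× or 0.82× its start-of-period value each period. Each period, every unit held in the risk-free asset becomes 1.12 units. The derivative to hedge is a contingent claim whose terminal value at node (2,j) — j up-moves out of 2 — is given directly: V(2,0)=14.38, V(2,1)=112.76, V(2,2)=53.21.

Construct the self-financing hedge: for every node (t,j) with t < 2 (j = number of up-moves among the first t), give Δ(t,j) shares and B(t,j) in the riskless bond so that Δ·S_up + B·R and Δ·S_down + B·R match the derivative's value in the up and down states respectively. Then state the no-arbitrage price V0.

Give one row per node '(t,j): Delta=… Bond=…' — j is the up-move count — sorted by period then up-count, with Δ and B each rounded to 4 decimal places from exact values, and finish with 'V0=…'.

Risk-neutral probability p* = (R−d)/(u−d) = (1.12−0.82)/(1.16−0.82) = 0.8824.
At expiry t=2: V(2,0)=14.3800, V(2,1)=112.7600, V(2,2)=53.2100
  t=1,j=0: stock 110.7000 → up 128.4120 (V=112.7600), down 90.7740 (V=14.3800). Price 90.3445; hedge Δ=2.6138, bond B=-199.0084.
  t=1,j=1: stock 156.6000 → up 181.6560 (V=53.2100), down 128.4120 (V=112.7600). Price 53.7642; hedge Δ=-1.1184, bond B=228.9112.
  t=0,j=0: stock 135.0000 → up 156.6000 (V=53.7642), down 110.7000 (V=90.3445). Price 51.8462; hedge Δ=-0.7970, bond B=159.4355.
Check: Δ(0,0)·S0 + B(0,0) = 51.8462 = V0.

(0,0): Delta=-0.7970 Bond=159.4355
(1,0): Delta=2.6138 Bond=-199.0084
(1,1): Delta=-1.1184 Bond=228.9112
V0=51.8462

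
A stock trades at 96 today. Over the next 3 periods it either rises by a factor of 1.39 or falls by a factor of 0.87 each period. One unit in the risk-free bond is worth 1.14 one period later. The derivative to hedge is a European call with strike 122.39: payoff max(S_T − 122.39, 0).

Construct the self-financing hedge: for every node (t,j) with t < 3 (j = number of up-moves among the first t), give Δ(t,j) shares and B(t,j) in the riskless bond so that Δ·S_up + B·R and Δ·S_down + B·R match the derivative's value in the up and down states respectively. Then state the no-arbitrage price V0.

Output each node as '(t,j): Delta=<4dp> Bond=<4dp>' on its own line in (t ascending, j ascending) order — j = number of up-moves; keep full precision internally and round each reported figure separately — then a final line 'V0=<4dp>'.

Under the risk-neutral measure, an up-move has probability p* = (R−d)/(u−d) = 0.5192 and values discount at R = 1.14.
Terminal payoffs: V(3,0)=0.0000, V(3,1)=0.0000, V(3,2)=38.9790, V(3,3)=135.4294
  t=2,j=0: stock 72.6624 → up 101.0007 (V=0.0000), down 63.2163 (V=0.0000). Price 0.0000; hedge Δ=0.0000, bond B=0.0000.
  t=2,j=1: stock 116.0928 → up 161.3690 (V=38.9790), down 101.0007 (V=0.0000). Price 17.7536; hedge Δ=0.6457, bond B=-57.2060.
  t=2,j=2: stock 185.4816 → up 257.8194 (V=135.4294), down 161.3690 (V=38.9790). Price 78.1220; hedge Δ=1.0000, bond B=-107.3596.
  t=1,j=0: stock 83.5200 → up 116.0928 (V=17.7536), down 72.6624 (V=0.0000). Price 8.0861; hedge Δ=0.4088, bond B=-26.0554.
  t=1,j=1: stock 133.4400 → up 185.4816 (V=78.1220), down 116.0928 (V=17.7536). Price 43.0690; hedge Δ=0.8700, bond B=-73.0240.
  t=0,j=0: stock 96.0000 → up 133.4400 (V=43.0690), down 83.5200 (V=8.0861). Price 23.0266; hedge Δ=0.7008, bond B=-44.2482.
Check: Δ(0,0)·S0 + B(0,0) = 23.0266 = V0.

(0,0): Delta=0.7008 Bond=-44.2482
(1,0): Delta=0.4088 Bond=-26.0554
(1,1): Delta=0.8700 Bond=-73.0240
(2,0): Delta=0.0000 Bond=0.0000
(2,1): Delta=0.6457 Bond=-57.2060
(2,2): Delta=1.0000 Bond=-107.3596
V0=23.0266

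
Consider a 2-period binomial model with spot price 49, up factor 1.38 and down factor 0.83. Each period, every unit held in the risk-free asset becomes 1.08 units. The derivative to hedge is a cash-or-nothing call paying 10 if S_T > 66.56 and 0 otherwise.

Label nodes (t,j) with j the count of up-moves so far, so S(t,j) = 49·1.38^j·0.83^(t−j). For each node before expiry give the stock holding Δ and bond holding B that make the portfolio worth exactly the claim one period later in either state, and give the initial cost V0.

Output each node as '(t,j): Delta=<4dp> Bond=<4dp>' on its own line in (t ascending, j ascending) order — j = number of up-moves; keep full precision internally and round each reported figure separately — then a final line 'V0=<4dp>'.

Since d<R<u, set p* = (R−d)/(u−d) = 0.4545; price each node as the discounted p*-expectation of its children.
Payoff layer (t=2): V(2,0)=0.0000, V(2,1)=0.0000, V(2,2)=10.0000
Node (1,0) S=40.6700: V=(p*·0.0000+(1−p*)·0.0000)/1.08=0.0000; Δ=(0.0000−0.0000)/(56.1246−33.7561)=0.0000; B=V−Δ·S=0.0000
Node (1,1) S=67.6200: V=(p*·10.0000+(1−p*)·0.0000)/1.08=4.2088; Δ=(10.0000−0.0000)/(93.3156−56.1246)=0.2689; B=V−Δ·S=-13.9731
Node (0,0) S=49.0000: V=(p*·4.2088+(1−p*)·0.0000)/1.08=1.7714; Δ=(4.2088−0.0000)/(67.6200−40.6700)=0.1562; B=V−Δ·S=-5.8809
Check: Δ(0,0)·S0 + B(0,0) = 1.7714 = V0.

(0,0): Delta=0.1562 Bond=-5.8809
(1,0): Delta=0.0000 Bond=0.0000
(1,1): Delta=0.2689 Bond=-13.9731
V0=1.7714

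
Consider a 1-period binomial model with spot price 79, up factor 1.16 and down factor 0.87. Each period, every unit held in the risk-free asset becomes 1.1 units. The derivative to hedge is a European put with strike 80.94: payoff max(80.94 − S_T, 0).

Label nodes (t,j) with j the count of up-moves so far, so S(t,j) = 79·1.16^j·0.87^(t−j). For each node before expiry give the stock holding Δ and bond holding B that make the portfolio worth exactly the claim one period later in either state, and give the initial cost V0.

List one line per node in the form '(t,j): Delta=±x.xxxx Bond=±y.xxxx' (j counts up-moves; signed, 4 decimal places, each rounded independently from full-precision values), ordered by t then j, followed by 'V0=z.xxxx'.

(0,0): Delta=-0.5330 Bond=44.4000
V0=2.2966

Since d<R<u, set p* = (R−d)/(u−d) = 0.7931; price each node as the discounted p*-expectation of its children.
At expiry t=1: V(1,0)=12.2100, V(1,1)=0.0000
  t=0,j=0: stock 79.0000 → up 91.6400 (V=0.0000), down 68.7300 (V=12.2100). Price 2.2966; hedge Δ=-0.5330, bond B=44.4000.
Self-financing check: at every node Δ·S+B equals the discounted successor values.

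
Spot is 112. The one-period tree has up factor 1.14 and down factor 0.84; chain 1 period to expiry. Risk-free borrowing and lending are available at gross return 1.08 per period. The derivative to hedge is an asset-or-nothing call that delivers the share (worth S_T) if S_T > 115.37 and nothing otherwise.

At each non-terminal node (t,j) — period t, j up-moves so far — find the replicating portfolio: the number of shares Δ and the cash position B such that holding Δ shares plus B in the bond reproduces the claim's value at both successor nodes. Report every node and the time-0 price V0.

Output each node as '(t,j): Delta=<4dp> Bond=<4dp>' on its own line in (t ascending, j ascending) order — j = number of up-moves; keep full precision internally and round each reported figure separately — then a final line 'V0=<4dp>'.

(0,0): Delta=3.8000 Bond=-331.0222
V0=94.5778

Under the risk-neutral measure, an up-move has probability p* = (R−d)/(u−d) = 0.8000 and values discount at R = 1.08.
At expiry t=1: V(1,0)=0.0000, V(1,1)=127.6800
Node (0,0) S=112.0000: V=(p*·127.6800+(1−p*)·0.0000)/1.08=94.5778; Δ=(127.6800−0.0000)/(127.6800−94.0800)=3.8000; B=V−Δ·S=-331.0222
Each (Δ,B) replicates both successor values, so the strategy is self-financing and V0 is arbitrage-free.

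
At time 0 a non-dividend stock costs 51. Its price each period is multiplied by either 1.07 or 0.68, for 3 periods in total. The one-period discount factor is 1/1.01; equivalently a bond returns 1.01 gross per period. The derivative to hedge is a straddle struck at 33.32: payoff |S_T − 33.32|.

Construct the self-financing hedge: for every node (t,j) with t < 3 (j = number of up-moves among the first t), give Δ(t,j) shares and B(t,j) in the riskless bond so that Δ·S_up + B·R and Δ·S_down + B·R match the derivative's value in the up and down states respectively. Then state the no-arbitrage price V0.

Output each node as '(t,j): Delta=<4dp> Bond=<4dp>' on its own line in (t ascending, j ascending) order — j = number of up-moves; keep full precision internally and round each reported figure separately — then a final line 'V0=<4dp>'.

Since d<R<u, set p* = (R−d)/(u−d) = 0.8462; price each node as the discounted p*-expectation of its children.
Payoff layer (t=3): V(3,0)=17.2840, V(3,1)=8.0868, V(3,2)=6.3851, V(3,3)=29.1572
Node (2,0) S=23.5824: V=(p*·8.0868+(1−p*)·17.2840)/1.01=9.4077; Δ=(8.0868−17.2840)/(25.2332−16.0360)=-1.0000; B=V−Δ·S=32.9901
Node (2,1) S=37.1076: V=(p*·6.3851+(1−p*)·8.0868)/1.01=6.5811; Δ=(6.3851−8.0868)/(39.7051−25.2332)=-0.1176; B=V−Δ·S=10.9445
Node (2,2) S=58.3899: V=(p*·29.1572+(1−p*)·6.3851)/1.01=25.3998; Δ=(29.1572−6.3851)/(62.4772−39.7051)=1.0000; B=V−Δ·S=-32.9901
Node (1,0) S=34.6800: V=(p*·6.5811+(1−p*)·9.4077)/1.01=6.9465; Δ=(6.5811−9.4077)/(37.1076−23.5824)=-0.2090; B=V−Δ·S=14.1942
Node (1,1) S=54.5700: V=(p*·25.3998+(1−p*)·6.5811)/1.01=22.2818; Δ=(25.3998−6.5811)/(58.3899−37.1076)=0.8842; B=V−Δ·S=-25.9712
Node (0,0) S=51.0000: V=(p*·22.2818+(1−p*)·6.9465)/1.01=19.7253; Δ=(22.2818−6.9465)/(54.5700−34.6800)=0.7710; B=V−Δ·S=-19.5960
Self-financing check: at every node Δ·S+B equals the discounted successor values.

(0,0): Delta=0.7710 Bond=-19.5960
(1,0): Delta=-0.2090 Bond=14.1942
(1,1): Delta=0.8842 Bond=-25.9712
(2,0): Delta=-1.0000 Bond=32.9901
(2,1): Delta=-0.1176 Bond=10.9445
(2,2): Delta=1.0000 Bond=-32.9901
V0=19.7253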